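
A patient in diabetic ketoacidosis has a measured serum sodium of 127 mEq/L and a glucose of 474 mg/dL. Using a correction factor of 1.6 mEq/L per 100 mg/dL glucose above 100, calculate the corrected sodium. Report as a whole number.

133 mEq/L

Corrected Na = measured Na + 1.6 · (glucose − 100)/100
= 127 + 1.6 · (474 − 100)/100
= 127 + 6
= 133 mEq/L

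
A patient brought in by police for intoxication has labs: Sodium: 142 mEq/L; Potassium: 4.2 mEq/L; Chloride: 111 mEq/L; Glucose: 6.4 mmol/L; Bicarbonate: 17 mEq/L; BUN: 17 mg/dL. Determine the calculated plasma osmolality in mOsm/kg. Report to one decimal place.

Calculated osmolality = 2·Na + glucose + BUN/2.8
= 2·142 + 6.4 + 17/2.8
= 284 + 6.40 + 6.07
= 296.47 mOsm/kg

296.5 mOsm/kg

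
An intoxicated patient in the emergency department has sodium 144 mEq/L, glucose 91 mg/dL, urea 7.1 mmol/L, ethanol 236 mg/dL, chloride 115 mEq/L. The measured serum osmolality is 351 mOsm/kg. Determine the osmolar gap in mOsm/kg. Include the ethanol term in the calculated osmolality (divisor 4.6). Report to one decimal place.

Calculated osmolality = 2·Na + glucose/18 + urea + ethanol/4.6
= 2·144 + 91/18 + 7.1 + 236/4.6
= 288 + 5.06 + 7.10 + 51.30
= 351.46 mOsm/kg ≈ 351.5 mOsm/kg
Osmolar gap = measured − calculated = 351 − 351.5 = -0.5 mOsm/kg

-0.5 mOsm/kg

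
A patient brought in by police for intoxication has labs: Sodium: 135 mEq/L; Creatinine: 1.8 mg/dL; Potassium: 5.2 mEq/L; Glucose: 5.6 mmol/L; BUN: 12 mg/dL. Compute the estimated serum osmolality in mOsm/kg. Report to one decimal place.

Calculated osmolality = 2·Na + glucose + BUN/2.8
= 2·135 + 5.6 + 12/2.8
= 270 + 5.60 + 4.29
= 279.89 mOsm/kg

279.9 mOsm/kg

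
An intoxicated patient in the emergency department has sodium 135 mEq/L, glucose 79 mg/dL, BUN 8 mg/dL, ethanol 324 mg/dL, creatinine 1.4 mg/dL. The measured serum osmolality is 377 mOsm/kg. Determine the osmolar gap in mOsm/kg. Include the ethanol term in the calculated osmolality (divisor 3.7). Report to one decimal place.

Calculated osmolality = 2·Na + glucose/18 + BUN/2.8 + ethanol/3.7
= 2·135 + 79/18 + 8/2.8 + 324/3.7
= 270 + 4.39 + 2.86 + 87.57
= 364.82 mOsm/kg ≈ 364.8 mOsm/kg
Osmolar gap = measured − calculated = 377 − 364.8 = 12.2 mOsm/kg

12.2 mOsm/kg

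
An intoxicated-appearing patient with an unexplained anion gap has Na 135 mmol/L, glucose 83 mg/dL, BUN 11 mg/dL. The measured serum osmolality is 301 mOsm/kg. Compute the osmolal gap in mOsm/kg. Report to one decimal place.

Calculated osmolality = 2·Na + glucose/18 + BUN/2.8
= 2·135 + 83/18 + 11/2.8
= 270 + 4.61 + 3.93
= 278.54 mOsm/kg ≈ 278.5 mOsm/kg
Osmolar gap = measured − calculated = 301 − 278.5 = 22.5 mOsm/kg

22.5 mOsm/kg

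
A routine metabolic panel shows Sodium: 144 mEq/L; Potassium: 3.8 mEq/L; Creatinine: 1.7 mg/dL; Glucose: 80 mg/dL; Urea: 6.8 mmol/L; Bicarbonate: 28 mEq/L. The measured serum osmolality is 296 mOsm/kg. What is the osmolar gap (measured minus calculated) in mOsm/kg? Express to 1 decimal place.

-3.2 mOsm/kg

Calculated osmolality = 2·Na + glucose/18 + urea
= 2·144 + 80/18 + 6.8
= 288 + 4.44 + 6.80
= 299.24 mOsm/kg ≈ 299.2 mOsm/kg
Osmolar gap = measured − calculated = 296 − 299.2 = -3.2 mOsm/kg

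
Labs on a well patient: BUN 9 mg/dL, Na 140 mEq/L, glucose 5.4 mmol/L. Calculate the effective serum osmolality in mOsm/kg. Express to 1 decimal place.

Effective osmolality excludes urea (freely permeant across cell membranes):
2·Na + glucose
= 2·140 + 5.4
= 280 + 5.4
= 285.4 mOsm/kg

285.4 mOsm/kg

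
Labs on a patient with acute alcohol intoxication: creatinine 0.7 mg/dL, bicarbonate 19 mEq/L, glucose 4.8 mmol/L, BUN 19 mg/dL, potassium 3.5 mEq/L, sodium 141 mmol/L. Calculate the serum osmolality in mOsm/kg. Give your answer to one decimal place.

Calculated osmolality = 2·Na + glucose + BUN/2.8
= 2·141 + 4.8 + 19/2.8
= 282 + 4.80 + 6.79
= 293.59 mOsm/kg

293.6 mOsm/kg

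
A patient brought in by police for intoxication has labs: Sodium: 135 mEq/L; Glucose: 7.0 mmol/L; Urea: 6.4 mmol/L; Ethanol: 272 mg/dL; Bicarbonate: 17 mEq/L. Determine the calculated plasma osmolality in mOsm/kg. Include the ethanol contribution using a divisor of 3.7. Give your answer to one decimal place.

Calculated osmolality = 2·Na + glucose + urea + ethanol/3.7
= 2·135 + 7 + 6.4 + 272/3.7
= 270 + 7 + 6.40 + 73.51
= 356.91 mOsm/kg

356.9 mOsm/kg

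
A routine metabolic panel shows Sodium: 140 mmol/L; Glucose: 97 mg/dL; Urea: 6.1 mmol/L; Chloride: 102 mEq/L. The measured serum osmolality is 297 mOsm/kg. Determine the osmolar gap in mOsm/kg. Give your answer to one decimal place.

5.5 mOsm/kg

Calculated osmolality = 2·Na + glucose/18 + urea
= 2·140 + 97/18 + 6.1
= 280 + 5.39 + 6.10
= 291.49 mOsm/kg ≈ 291.5 mOsm/kg
Osmolar gap = measured − calculated = 297 − 291.5 = 5.5 mOsm/kg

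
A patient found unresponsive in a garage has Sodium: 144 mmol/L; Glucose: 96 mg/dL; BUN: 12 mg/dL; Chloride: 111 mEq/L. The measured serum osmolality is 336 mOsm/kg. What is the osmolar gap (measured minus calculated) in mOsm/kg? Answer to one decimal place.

38.4 mOsm/kg

Calculated osmolality = 2·Na + glucose/18 + BUN/2.8
= 2·144 + 96/18 + 12/2.8
= 288 + 5.33 + 4.29
= 297.62 mOsm/kg ≈ 297.6 mOsm/kg
Osmolar gap = measured − calculated = 336 − 297.6 = 38.4 mOsm/kg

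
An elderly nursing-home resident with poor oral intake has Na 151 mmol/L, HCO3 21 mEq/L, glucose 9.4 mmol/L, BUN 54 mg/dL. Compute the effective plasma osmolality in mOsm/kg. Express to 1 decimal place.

Effective osmolality excludes urea (freely permeant across cell membranes):
2·Na + glucose
= 2·151 + 9.4
= 302 + 9.4
= 311.4 mOsm/kg

311.4 mOsm/kg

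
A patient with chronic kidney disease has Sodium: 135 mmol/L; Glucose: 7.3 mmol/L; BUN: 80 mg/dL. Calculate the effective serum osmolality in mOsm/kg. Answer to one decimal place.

277.3 mOsm/kg

Effective osmolality excludes urea (freely permeant across cell membranes):
2·Na + glucose
= 2·135 + 7.3
= 270 + 7.3
= 277.3 mOsm/kg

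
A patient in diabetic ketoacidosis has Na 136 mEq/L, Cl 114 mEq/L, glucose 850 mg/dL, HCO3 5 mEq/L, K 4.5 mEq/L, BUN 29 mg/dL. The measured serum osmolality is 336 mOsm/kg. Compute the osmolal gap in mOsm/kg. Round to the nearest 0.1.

6.4 mOsm/kg

Calculated osmolality = 2·Na + glucose/18 + BUN/2.8
= 2·136 + 850/18 + 29/2.8
= 272 + 47.22 + 10.36
= 329.58 mOsm/kg ≈ 329.6 mOsm/kg
Osmolar gap = measured − calculated = 336 − 329.6 = 6.4 mOsm/kg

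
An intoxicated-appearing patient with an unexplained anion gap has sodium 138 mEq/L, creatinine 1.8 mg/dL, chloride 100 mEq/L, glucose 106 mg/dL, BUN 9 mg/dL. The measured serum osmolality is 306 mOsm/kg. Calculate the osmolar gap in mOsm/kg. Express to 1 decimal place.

20.9 mOsm/kg

Calculated osmolality = 2·Na + glucose/18 + BUN/2.8
= 2·138 + 106/18 + 9/2.8
= 276 + 5.89 + 3.21
= 285.1 mOsm/kg ≈ 285.1 mOsm/kg
Osmolar gap = measured − calculated = 306 − 285.1 = 20.9 mOsm/kg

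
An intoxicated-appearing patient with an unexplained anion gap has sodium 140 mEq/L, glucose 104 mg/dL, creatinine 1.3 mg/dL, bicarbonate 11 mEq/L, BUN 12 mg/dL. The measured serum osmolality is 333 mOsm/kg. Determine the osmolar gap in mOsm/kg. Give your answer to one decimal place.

Calculated osmolality = 2·Na + glucose/18 + BUN/2.8
= 2·140 + 104/18 + 12/2.8
= 280 + 5.78 + 4.29
= 290.07 mOsm/kg ≈ 290.1 mOsm/kg
Osmolar gap = measured − calculated = 333 − 290.1 = 42.9 mOsm/kg

42.9 mOsm/kg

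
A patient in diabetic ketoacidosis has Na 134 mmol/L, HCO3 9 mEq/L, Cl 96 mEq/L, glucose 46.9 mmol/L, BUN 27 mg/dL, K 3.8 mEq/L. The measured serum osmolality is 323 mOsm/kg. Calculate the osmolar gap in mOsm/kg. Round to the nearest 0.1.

Calculated osmolality = 2·Na + glucose + BUN/2.8
= 2·134 + 46.9 + 27/2.8
= 268 + 46.90 + 9.64
= 324.54 mOsm/kg ≈ 324.5 mOsm/kg
Osmolar gap = measured − calculated = 323 − 324.5 = -1.5 mOsm/kg

-1.5 mOsm/kg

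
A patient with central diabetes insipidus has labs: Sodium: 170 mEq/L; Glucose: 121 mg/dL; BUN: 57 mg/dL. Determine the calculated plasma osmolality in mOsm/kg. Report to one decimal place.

367.1 mOsm/kg

Calculated osmolality = 2·Na + glucose/18 + BUN/2.8
= 2·170 + 121/18 + 57/2.8
= 340 + 6.72 + 20.36
= 367.08 mOsm/kg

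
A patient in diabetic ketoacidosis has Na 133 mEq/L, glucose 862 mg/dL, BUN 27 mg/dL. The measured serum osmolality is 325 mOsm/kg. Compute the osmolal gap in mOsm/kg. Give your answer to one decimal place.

1.5 mOsm/kg

Calculated osmolality = 2·Na + glucose/18 + BUN/2.8
= 2·133 + 862/18 + 27/2.8
= 266 + 47.89 + 9.64
= 323.53 mOsm/kg ≈ 323.5 mOsm/kg
Osmolar gap = measured − calculated = 325 − 323.5 = 1.5 mOsm/kg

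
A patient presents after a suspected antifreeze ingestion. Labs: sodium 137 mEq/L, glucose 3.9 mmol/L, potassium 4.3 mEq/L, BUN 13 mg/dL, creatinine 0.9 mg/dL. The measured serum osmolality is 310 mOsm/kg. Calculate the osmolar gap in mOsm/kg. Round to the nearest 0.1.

Calculated osmolality = 2·Na + glucose + BUN/2.8
= 2·137 + 3.9 + 13/2.8
= 274 + 3.90 + 4.64
= 282.54 mOsm/kg ≈ 282.5 mOsm/kg
Osmolar gap = measured − calculated = 310 − 282.5 = 27.5 mOsm/kg

27.5 mOsm/kg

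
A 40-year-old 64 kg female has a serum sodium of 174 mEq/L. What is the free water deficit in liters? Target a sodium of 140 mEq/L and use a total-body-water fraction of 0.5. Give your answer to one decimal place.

TBW = 0.5 · 64 = 32 L
Free water deficit = TBW · (Na/140 − 1)
= 32 · (174/140 − 1)
= 32 · 0.2429
= 7.77 L

7.8 L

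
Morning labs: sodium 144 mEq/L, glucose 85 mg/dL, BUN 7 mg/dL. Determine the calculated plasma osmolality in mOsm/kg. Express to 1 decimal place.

295.2 mOsm/kg

Calculated osmolality = 2·Na + glucose/18 + BUN/2.8
= 2·144 + 85/18 + 7/2.8
= 288 + 4.72 + 2.50
= 295.22 mOsm/kg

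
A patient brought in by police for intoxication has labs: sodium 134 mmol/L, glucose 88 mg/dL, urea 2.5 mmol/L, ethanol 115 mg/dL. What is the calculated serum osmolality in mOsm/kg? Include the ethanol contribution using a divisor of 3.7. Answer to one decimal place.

Calculated osmolality = 2·Na + glucose/18 + urea + ethanol/3.7
= 2·134 + 88/18 + 2.5 + 115/3.7
= 268 + 4.89 + 2.50 + 31.08
= 306.47 mOsm/kg

306.5 mOsm/kg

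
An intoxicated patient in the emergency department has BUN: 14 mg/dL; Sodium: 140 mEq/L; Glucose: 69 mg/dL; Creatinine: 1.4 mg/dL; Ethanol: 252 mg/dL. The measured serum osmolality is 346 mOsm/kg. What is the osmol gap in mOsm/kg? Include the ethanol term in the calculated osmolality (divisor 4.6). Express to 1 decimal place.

2.4 mOsm/kg

Calculated osmolality = 2·Na + glucose/18 + BUN/2.8 + ethanol/4.6
= 2·140 + 69/18 + 14/2.8 + 252/4.6
= 280 + 3.83 + 5 + 54.78
= 343.61 mOsm/kg ≈ 343.6 mOsm/kg
Osmolar gap = measured − calculated = 346 − 343.6 = 2.4 mOsm/kg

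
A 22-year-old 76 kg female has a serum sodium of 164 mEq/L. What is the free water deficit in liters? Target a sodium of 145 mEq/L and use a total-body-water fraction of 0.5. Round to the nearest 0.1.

TBW = 0.5 · 76 = 38 L
Free water deficit = TBW · (Na/145 − 1)
= 38 · (164/145 − 1)
= 38 · 0.131
= 4.98 L

5.0 L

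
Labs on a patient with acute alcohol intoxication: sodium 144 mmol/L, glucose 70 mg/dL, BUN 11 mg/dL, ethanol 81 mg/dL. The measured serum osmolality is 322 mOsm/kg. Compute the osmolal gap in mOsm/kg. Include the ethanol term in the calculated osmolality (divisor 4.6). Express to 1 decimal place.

8.6 mOsm/kg

Calculated osmolality = 2·Na + glucose/18 + BUN/2.8 + ethanol/4.6
= 2·144 + 70/18 + 11/2.8 + 81/4.6
= 288 + 3.89 + 3.93 + 17.61
= 313.43 mOsm/kg ≈ 313.4 mOsm/kg
Osmolar gap = measured − calculated = 322 − 313.4 = 8.6 mOsm/kg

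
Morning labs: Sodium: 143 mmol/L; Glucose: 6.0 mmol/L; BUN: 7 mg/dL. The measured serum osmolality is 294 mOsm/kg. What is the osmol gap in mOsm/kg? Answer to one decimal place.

-0.5 mOsm/kg

Calculated osmolality = 2·Na + glucose + BUN/2.8
= 2·143 + 6 + 7/2.8
= 286 + 6 + 2.50
= 294.5 mOsm/kg ≈ 294.5 mOsm/kg
Osmolar gap = measured − calculated = 294 − 294.5 = -0.5 mOsm/kg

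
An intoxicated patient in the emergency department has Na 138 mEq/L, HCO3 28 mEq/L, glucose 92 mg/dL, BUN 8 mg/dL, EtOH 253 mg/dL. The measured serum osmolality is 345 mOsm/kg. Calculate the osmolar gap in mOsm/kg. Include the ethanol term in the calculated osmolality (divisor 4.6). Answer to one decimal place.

Calculated osmolality = 2·Na + glucose/18 + BUN/2.8 + ethanol/4.6
= 2·138 + 92/18 + 8/2.8 + 253/4.6
= 276 + 5.11 + 2.86 + 55
= 338.97 mOsm/kg ≈ 339.0 mOsm/kg
Osmolar gap = measured − calculated = 345 − 339.0 = 6.0 mOsm/kg

6.0 mOsm/kg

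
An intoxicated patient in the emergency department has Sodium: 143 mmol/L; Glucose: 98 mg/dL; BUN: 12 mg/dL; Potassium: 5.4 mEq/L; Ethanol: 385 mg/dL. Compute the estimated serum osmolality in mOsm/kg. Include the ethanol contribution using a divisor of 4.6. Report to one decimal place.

Calculated osmolality = 2·Na + glucose/18 + BUN/2.8 + ethanol/4.6
= 2·143 + 98/18 + 12/2.8 + 385/4.6
= 286 + 5.44 + 4.29 + 83.70
= 379.43 mOsm/kg

379.4 mOsm/kg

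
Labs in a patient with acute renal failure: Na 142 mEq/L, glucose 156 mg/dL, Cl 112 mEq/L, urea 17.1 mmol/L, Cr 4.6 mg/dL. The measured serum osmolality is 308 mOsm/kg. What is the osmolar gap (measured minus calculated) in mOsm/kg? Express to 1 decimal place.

Calculated osmolality = 2·Na + glucose/18 + urea
= 2·142 + 156/18 + 17.1
= 284 + 8.67 + 17.10
= 309.77 mOsm/kg ≈ 309.8 mOsm/kg
Osmolar gap = measured − calculated = 308 − 309.8 = -1.8 mOsm/kg

-1.8 mOsm/kg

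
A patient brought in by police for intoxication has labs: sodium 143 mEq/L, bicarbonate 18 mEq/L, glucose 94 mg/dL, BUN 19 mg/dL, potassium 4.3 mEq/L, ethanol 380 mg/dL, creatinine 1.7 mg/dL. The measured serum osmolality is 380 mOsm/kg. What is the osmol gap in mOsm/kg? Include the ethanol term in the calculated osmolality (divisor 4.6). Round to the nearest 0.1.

Calculated osmolality = 2·Na + glucose/18 + BUN/2.8 + ethanol/4.6
= 2·143 + 94/18 + 19/2.8 + 380/4.6
= 286 + 5.22 + 6.79 + 82.61
= 380.62 mOsm/kg ≈ 380.6 mOsm/kg
Osmolar gap = measured − calculated = 380 − 380.6 = -0.6 mOsm/kg

-0.6 mOsm/kg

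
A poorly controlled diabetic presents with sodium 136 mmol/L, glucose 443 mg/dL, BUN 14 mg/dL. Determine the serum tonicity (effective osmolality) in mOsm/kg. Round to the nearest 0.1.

Effective osmolality excludes urea (freely permeant across cell membranes):
2·Na + glucose/18
= 2·136 + 443/18
= 272 + 24.61
= 296.61 mOsm/kg

296.6 mOsm/kg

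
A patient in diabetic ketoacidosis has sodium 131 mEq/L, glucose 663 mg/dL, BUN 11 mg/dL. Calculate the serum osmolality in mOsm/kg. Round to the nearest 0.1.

Calculated osmolality = 2·Na + glucose/18 + BUN/2.8
= 2·131 + 663/18 + 11/2.8
= 262 + 36.83 + 3.93
= 302.76 mOsm/kg

302.8 mOsm/kg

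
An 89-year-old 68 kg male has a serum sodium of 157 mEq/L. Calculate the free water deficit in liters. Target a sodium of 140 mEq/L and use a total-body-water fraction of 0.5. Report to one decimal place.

TBW = 0.5 · 68 = 34 L
Free water deficit = TBW · (Na/140 − 1)
= 34 · (157/140 − 1)
= 34 · 0.1214
= 4.13 L

4.1 L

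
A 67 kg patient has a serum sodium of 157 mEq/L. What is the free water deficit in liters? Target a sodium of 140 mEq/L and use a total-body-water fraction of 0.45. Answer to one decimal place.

TBW = 0.45 · 67 = 30.15 L
Free water deficit = TBW · (Na/140 − 1)
= 30.15 · (157/140 − 1)
= 30.15 · 0.1214
= 3.66 L

3.7 L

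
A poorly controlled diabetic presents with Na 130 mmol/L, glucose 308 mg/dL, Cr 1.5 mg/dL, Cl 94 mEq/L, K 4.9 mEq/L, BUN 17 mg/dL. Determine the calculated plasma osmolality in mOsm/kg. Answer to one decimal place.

283.2 mOsm/kg

Calculated osmolality = 2·Na + glucose/18 + BUN/2.8
= 2·130 + 308/18 + 17/2.8
= 260 + 17.11 + 6.07
= 283.18 mOsm/kg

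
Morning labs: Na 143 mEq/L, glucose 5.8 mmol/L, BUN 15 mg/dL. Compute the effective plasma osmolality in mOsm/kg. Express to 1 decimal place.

Effective osmolality excludes urea (freely permeant across cell membranes):
2·Na + glucose
= 2·143 + 5.8
= 286 + 5.8
= 291.8 mOsm/kg

291.8 mOsm/kg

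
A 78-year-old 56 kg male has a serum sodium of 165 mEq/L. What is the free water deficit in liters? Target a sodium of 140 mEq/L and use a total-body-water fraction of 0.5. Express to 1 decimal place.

TBW = 0.5 · 56 = 28 L
Free water deficit = TBW · (Na/140 − 1)
= 28 · (165/140 − 1)
= 28 · 0.1786
= 5 L

5.0 L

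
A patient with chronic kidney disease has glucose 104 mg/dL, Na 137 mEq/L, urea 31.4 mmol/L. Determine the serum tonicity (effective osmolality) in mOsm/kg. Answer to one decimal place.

279.8 mOsm/kg

Effective osmolality excludes urea (freely permeant across cell membranes):
2·Na + glucose/18
= 2·137 + 104/18
= 274 + 5.78
= 279.78 mOsm/kg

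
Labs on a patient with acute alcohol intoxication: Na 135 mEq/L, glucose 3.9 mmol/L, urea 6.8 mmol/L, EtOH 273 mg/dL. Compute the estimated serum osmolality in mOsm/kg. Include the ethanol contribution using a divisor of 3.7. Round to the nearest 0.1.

Calculated osmolality = 2·Na + glucose + urea + ethanol/3.7
= 2·135 + 3.9 + 6.8 + 273/3.7
= 270 + 3.90 + 6.80 + 73.78
= 354.48 mOsm/kg

354.5 mOsm/kg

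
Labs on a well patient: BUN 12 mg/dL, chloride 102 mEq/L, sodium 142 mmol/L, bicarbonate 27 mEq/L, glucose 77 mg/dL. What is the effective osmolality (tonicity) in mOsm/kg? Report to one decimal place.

288.3 mOsm/kg

Effective osmolality excludes urea (freely permeant across cell membranes):
2·Na + glucose/18
= 2·142 + 77/18
= 284 + 4.28
= 288.28 mOsm/kg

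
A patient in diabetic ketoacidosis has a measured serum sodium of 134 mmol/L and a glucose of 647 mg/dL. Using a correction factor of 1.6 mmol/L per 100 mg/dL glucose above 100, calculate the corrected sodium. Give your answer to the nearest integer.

143 mmol/L

Corrected Na = measured Na + 1.6 · (glucose − 100)/100
= 134 + 1.6 · (647 − 100)/100
= 134 + 8.8
= 142.8 mmol/L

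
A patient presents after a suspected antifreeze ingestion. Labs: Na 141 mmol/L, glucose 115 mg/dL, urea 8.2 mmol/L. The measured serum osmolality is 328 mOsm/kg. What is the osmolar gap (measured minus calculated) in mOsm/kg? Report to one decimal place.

31.4 mOsm/kg

Calculated osmolality = 2·Na + glucose/18 + urea
= 2·141 + 115/18 + 8.2
= 282 + 6.39 + 8.20
= 296.59 mOsm/kg ≈ 296.6 mOsm/kg
Osmolar gap = measured − calculated = 328 − 296.6 = 31.4 mOsm/kg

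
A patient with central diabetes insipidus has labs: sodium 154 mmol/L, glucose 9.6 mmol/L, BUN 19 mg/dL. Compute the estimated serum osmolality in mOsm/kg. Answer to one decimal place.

Calculated osmolality = 2·Na + glucose + BUN/2.8
= 2·154 + 9.6 + 19/2.8
= 308 + 9.60 + 6.79
= 324.39 mOsm/kg

324.4 mOsm/kg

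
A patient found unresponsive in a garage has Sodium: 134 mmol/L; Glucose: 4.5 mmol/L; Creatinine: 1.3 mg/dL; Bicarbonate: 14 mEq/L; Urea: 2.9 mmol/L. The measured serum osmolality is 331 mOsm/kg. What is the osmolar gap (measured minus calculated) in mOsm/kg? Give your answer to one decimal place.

55.6 mOsm/kg

Calculated osmolality = 2·Na + glucose + urea
= 2·134 + 4.5 + 2.9
= 268 + 4.50 + 2.90
= 275.4 mOsm/kg ≈ 275.4 mOsm/kg
Osmolar gap = measured − calculated = 331 − 275.4 = 55.6 mOsm/kg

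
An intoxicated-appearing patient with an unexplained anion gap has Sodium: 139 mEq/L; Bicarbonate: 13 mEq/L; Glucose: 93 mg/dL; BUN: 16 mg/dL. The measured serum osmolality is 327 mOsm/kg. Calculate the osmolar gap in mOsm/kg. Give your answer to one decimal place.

38.1 mOsm/kg

Calculated osmolality = 2·Na + glucose/18 + BUN/2.8
= 2·139 + 93/18 + 16/2.8
= 278 + 5.17 + 5.71
= 288.88 mOsm/kg ≈ 288.9 mOsm/kg
Osmolar gap = measured − calculated = 327 − 288.9 = 38.1 mOsm/kg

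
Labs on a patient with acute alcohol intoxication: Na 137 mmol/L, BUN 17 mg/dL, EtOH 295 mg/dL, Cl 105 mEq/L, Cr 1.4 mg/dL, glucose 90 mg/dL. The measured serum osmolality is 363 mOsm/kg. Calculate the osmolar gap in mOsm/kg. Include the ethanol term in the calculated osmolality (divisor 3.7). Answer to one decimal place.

-1.8 mOsm/kg

Calculated osmolality = 2·Na + glucose/18 + BUN/2.8 + ethanol/3.7
= 2·137 + 90/18 + 17/2.8 + 295/3.7
= 274 + 5 + 6.07 + 79.73
= 364.8 mOsm/kg ≈ 364.8 mOsm/kg
Osmolar gap = measured − calculated = 363 − 364.8 = -1.8 mOsm/kg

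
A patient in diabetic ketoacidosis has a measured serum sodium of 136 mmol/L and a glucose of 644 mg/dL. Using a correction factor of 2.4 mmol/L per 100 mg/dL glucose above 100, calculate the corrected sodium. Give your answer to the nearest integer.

149 mmol/L

Corrected Na = measured Na + 2.4 · (glucose − 100)/100
= 136 + 2.4 · (644 − 100)/100
= 136 + 13.1
= 149.1 mmol/L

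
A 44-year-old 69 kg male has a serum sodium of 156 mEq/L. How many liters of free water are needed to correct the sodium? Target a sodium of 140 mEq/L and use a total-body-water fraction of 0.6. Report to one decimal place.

TBW = 0.6 · 69 = 41.4 L
Free water deficit = TBW · (Na/140 − 1)
= 41.4 · (156/140 − 1)
= 41.4 · 0.1143
= 4.73 L

4.7 L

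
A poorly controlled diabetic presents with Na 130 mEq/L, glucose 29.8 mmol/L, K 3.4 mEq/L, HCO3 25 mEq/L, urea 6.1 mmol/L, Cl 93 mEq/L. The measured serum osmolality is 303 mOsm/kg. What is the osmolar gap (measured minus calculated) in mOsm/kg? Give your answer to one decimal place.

Calculated osmolality = 2·Na + glucose + urea
= 2·130 + 29.8 + 6.1
= 260 + 29.80 + 6.10
= 295.9 mOsm/kg ≈ 295.9 mOsm/kg
Osmolar gap = measured − calculated = 303 − 295.9 = 7.1 mOsm/kg

7.1 mOsm/kg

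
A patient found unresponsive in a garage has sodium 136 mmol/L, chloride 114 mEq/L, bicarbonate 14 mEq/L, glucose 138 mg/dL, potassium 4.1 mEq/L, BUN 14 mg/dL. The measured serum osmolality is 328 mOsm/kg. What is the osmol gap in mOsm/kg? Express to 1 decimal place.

43.3 mOsm/kg

Calculated osmolality = 2·Na + glucose/18 + BUN/2.8
= 2·136 + 138/18 + 14/2.8
= 272 + 7.67 + 5
= 284.67 mOsm/kg ≈ 284.7 mOsm/kg
Osmolar gap = measured − calculated = 328 − 284.7 = 43.3 mOsm/kg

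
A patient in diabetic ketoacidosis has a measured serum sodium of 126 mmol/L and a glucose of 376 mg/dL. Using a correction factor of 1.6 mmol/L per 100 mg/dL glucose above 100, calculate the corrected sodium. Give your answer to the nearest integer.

130 mmol/L

Corrected Na = measured Na + 1.6 · (glucose − 100)/100
= 126 + 1.6 · (376 − 100)/100
= 126 + 4.4
= 130.4 mmol/L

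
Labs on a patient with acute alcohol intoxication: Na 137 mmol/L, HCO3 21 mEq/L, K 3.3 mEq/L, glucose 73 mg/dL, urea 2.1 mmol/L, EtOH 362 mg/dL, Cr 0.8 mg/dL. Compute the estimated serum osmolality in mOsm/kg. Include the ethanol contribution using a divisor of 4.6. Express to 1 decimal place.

358.9 mOsm/kg

Calculated osmolality = 2·Na + glucose/18 + urea + ethanol/4.6
= 2·137 + 73/18 + 2.1 + 362/4.6
= 274 + 4.06 + 2.10 + 78.70
= 358.86 mOsm/kg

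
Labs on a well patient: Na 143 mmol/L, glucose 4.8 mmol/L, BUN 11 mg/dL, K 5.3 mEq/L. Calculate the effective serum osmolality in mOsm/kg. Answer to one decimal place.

290.8 mOsm/kg

Effective osmolality excludes urea (freely permeant across cell membranes):
2·Na + glucose
= 2·143 + 4.8
= 286 + 4.8
= 290.8 mOsm/kg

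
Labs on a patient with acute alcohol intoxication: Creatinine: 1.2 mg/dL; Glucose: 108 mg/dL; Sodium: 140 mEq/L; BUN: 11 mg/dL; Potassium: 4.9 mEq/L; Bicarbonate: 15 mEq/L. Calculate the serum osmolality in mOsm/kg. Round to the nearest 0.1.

Calculated osmolality = 2·Na + glucose/18 + BUN/2.8
= 2·140 + 108/18 + 11/2.8
= 280 + 6 + 3.93
= 289.93 mOsm/kg

289.9 mOsm/kg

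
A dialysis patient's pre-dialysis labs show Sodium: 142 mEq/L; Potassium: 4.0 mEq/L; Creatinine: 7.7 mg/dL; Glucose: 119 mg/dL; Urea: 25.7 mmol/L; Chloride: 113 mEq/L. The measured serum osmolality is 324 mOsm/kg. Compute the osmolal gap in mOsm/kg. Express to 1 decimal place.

7.7 mOsm/kg

Calculated osmolality = 2·Na + glucose/18 + urea
= 2·142 + 119/18 + 25.7
= 284 + 6.61 + 25.70
= 316.31 mOsm/kg ≈ 316.3 mOsm/kg
Osmolar gap = measured − calculated = 324 − 316.3 = 7.7 mOsm/kg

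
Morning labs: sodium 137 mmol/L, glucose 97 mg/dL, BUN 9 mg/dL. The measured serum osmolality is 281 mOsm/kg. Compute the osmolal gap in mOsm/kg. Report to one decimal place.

Calculated osmolality = 2·Na + glucose/18 + BUN/2.8
= 2·137 + 97/18 + 9/2.8
= 274 + 5.39 + 3.21
= 282.6 mOsm/kg ≈ 282.6 mOsm/kg
Osmolar gap = measured − calculated = 281 − 282.6 = -1.6 mOsm/kg

-1.6 mOsm/kg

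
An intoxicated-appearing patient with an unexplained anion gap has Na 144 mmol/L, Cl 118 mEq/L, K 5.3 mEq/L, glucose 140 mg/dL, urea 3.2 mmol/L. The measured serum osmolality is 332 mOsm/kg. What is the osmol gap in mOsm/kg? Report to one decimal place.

Calculated osmolality = 2·Na + glucose/18 + urea
= 2·144 + 140/18 + 3.2
= 288 + 7.78 + 3.20
= 298.98 mOsm/kg ≈ 299.0 mOsm/kg
Osmolar gap = measured − calculated = 332 − 299.0 = 33.0 mOsm/kg

33.0 mOsm/kg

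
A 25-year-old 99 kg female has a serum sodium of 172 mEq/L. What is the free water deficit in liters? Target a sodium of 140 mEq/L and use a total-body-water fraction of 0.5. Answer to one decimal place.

11.3 L

TBW = 0.5 · 99 = 49.5 L
Free water deficit = TBW · (Na/140 − 1)
= 49.5 · (172/140 − 1)
= 49.5 · 0.2286
= 11.32 L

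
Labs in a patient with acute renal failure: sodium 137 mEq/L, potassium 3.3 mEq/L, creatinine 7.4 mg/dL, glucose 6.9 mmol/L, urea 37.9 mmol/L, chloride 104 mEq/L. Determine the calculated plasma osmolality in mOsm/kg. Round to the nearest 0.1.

318.8 mOsm/kg

Calculated osmolality = 2·Na + glucose + urea
= 2·137 + 6.9 + 37.9
= 274 + 6.90 + 37.90
= 318.8 mOsm/kg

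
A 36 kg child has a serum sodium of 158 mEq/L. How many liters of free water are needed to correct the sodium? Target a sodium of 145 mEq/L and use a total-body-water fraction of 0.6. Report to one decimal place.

TBW = 0.6 · 36 = 21.6 L
Free water deficit = TBW · (Na/145 − 1)
= 21.6 · (158/145 − 1)
= 21.6 · 0.0897
= 1.94 L

1.9 L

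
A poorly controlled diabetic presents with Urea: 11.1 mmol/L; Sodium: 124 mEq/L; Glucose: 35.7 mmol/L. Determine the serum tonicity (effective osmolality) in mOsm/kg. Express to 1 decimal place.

283.7 mOsm/kg

Effective osmolality excludes urea (freely permeant across cell membranes):
2·Na + glucose
= 2·124 + 35.7
= 248 + 35.7
= 283.7 mOsm/kg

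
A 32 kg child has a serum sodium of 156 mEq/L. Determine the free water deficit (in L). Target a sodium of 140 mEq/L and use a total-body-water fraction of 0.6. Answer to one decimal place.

TBW = 0.6 · 32 = 19.2 L
Free water deficit = TBW · (Na/140 − 1)
= 19.2 · (156/140 − 1)
= 19.2 · 0.1143
= 2.19 L

2.2 L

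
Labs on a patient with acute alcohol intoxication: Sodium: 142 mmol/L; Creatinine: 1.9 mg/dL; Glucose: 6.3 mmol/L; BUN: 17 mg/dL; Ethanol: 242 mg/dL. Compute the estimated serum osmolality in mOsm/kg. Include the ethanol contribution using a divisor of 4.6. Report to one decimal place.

349.0 mOsm/kg

Calculated osmolality = 2·Na + glucose + BUN/2.8 + ethanol/4.6
= 2·142 + 6.3 + 17/2.8 + 242/4.6
= 284 + 6.30 + 6.07 + 52.61
= 348.98 mOsm/kg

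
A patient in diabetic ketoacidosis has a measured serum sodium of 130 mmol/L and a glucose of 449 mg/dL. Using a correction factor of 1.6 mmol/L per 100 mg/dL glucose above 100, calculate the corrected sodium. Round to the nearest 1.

136 mmol/L

Corrected Na = measured Na + 1.6 · (glucose − 100)/100
= 130 + 1.6 · (449 − 100)/100
= 130 + 5.6
= 135.6 mmol/L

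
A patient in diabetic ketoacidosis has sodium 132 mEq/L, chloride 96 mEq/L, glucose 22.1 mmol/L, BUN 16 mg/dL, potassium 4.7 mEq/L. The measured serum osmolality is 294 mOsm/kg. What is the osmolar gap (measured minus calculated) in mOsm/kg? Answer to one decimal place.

Calculated osmolality = 2·Na + glucose + BUN/2.8
= 2·132 + 22.1 + 16/2.8
= 264 + 22.10 + 5.71
= 291.81 mOsm/kg ≈ 291.8 mOsm/kg
Osmolar gap = measured − calculated = 294 − 291.8 = 2.2 mOsm/kg

2.2 mOsm/kg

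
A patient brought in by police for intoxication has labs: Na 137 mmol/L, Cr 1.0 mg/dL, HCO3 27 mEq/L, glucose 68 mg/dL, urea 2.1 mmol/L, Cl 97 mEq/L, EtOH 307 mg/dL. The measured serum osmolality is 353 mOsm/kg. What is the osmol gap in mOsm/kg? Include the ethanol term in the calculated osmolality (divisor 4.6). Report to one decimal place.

Calculated osmolality = 2·Na + glucose/18 + urea + ethanol/4.6
= 2·137 + 68/18 + 2.1 + 307/4.6
= 274 + 3.78 + 2.10 + 66.74
= 346.62 mOsm/kg ≈ 346.6 mOsm/kg
Osmolar gap = measured − calculated = 353 − 346.6 = 6.4 mOsm/kg

6.4 mOsm/kg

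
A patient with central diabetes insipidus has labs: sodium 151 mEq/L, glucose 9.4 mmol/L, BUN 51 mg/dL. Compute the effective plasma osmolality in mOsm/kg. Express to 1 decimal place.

311.4 mOsm/kg

Effective osmolality excludes urea (freely permeant across cell membranes):
2·Na + glucose
= 2·151 + 9.4
= 302 + 9.4
= 311.4 mOsm/kg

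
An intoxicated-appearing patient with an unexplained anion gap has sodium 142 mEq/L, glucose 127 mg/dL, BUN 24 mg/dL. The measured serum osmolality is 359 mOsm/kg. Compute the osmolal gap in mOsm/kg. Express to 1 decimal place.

59.4 mOsm/kg

Calculated osmolality = 2·Na + glucose/18 + BUN/2.8
= 2·142 + 127/18 + 24/2.8
= 284 + 7.06 + 8.57
= 299.63 mOsm/kg ≈ 299.6 mOsm/kg
Osmolar gap = measured − calculated = 359 − 299.6 = 59.4 mOsm/kg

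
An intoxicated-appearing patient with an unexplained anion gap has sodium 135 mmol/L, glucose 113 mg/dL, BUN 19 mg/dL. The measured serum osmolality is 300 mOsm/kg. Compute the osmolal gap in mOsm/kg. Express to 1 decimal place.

Calculated osmolality = 2·Na + glucose/18 + BUN/2.8
= 2·135 + 113/18 + 19/2.8
= 270 + 6.28 + 6.79
= 283.07 mOsm/kg ≈ 283.1 mOsm/kg
Osmolar gap = measured − calculated = 300 − 283.1 = 16.9 mOsm/kg

16.9 mOsm/kg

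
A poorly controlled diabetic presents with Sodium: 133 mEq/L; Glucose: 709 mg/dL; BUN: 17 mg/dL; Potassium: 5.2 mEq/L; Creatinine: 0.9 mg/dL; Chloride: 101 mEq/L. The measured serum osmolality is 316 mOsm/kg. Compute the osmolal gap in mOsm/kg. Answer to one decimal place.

4.5 mOsm/kg

Calculated osmolality = 2·Na + glucose/18 + BUN/2.8
= 2·133 + 709/18 + 17/2.8
= 266 + 39.39 + 6.07
= 311.46 mOsm/kg ≈ 311.5 mOsm/kg
Osmolar gap = measured − calculated = 316 − 311.5 = 4.5 mOsm/kg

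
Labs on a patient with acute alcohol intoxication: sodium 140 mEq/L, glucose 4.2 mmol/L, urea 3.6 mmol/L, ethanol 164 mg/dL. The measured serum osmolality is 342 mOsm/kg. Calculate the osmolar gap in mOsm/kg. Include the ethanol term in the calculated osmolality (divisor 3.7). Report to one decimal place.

Calculated osmolality = 2·Na + glucose + urea + ethanol/3.7
= 2·140 + 4.2 + 3.6 + 164/3.7
= 280 + 4.20 + 3.60 + 44.32
= 332.12 mOsm/kg ≈ 332.1 mOsm/kg
Osmolar gap = measured − calculated = 342 − 332.1 = 9.9 mOsm/kg

9.9 mOsm/kg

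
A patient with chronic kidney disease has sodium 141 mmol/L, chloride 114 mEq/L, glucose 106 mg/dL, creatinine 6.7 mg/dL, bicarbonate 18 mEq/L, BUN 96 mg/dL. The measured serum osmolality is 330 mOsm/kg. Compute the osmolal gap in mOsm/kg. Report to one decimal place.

Calculated osmolality = 2·Na + glucose/18 + BUN/2.8
= 2·141 + 106/18 + 96/2.8
= 282 + 5.89 + 34.29
= 322.18 mOsm/kg ≈ 322.2 mOsm/kg
Osmolar gap = measured − calculated = 330 − 322.2 = 7.8 mOsm/kg

7.8 mOsm/kg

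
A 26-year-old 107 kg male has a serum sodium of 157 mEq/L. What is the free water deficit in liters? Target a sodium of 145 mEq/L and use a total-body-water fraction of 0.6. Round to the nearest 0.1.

TBW = 0.6 · 107 = 64.2 L
Free water deficit = TBW · (Na/145 − 1)
= 64.2 · (157/145 − 1)
= 64.2 · 0.0828
= 5.32 L

5.3 L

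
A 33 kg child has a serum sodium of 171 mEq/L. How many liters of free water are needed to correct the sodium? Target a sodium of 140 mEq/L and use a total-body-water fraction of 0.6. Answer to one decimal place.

4.4 L

TBW = 0.6 · 33 = 19.8 L
Free water deficit = TBW · (Na/140 − 1)
= 19.8 · (171/140 − 1)
= 19.8 · 0.2214
= 4.38 L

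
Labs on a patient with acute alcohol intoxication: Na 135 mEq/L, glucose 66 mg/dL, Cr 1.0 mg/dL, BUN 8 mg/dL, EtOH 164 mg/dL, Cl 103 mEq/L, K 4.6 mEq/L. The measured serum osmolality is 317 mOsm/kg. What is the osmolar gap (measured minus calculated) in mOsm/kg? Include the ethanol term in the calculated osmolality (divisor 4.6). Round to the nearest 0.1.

4.8 mOsm/kg

Calculated osmolality = 2·Na + glucose/18 + BUN/2.8 + ethanol/4.6
= 2·135 + 66/18 + 8/2.8 + 164/4.6
= 270 + 3.67 + 2.86 + 35.65
= 312.18 mOsm/kg ≈ 312.2 mOsm/kg
Osmolar gap = measured − calculated = 317 − 312.2 = 4.8 mOsm/kg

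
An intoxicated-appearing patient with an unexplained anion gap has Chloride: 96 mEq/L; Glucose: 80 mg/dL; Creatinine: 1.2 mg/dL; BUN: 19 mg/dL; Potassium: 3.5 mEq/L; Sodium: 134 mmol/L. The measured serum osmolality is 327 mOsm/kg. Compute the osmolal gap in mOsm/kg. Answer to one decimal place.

Calculated osmolality = 2·Na + glucose/18 + BUN/2.8
= 2·134 + 80/18 + 19/2.8
= 268 + 4.44 + 6.79
= 279.23 mOsm/kg ≈ 279.2 mOsm/kg
Osmolar gap = measured − calculated = 327 − 279.2 = 47.8 mOsm/kg

47.8 mOsm/kg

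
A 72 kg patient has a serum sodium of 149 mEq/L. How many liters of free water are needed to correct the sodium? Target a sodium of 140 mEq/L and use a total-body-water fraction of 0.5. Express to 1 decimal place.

TBW = 0.5 · 72 = 36 L
Free water deficit = TBW · (Na/140 − 1)
= 36 · (149/140 − 1)
= 36 · 0.0643
= 2.31 L

2.3 L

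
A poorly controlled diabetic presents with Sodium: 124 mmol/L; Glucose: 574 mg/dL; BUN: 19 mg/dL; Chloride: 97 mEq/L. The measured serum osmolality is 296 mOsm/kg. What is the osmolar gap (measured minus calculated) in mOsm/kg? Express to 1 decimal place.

Calculated osmolality = 2·Na + glucose/18 + BUN/2.8
= 2·124 + 574/18 + 19/2.8
= 248 + 31.89 + 6.79
= 286.68 mOsm/kg ≈ 286.7 mOsm/kg
Osmolar gap = measured − calculated = 296 − 286.7 = 9.3 mOsm/kg

9.3 mOsm/kg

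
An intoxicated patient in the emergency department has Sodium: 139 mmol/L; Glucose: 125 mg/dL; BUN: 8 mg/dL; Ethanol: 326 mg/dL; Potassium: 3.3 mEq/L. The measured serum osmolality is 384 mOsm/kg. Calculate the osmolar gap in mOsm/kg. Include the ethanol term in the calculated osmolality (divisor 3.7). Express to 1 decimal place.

8.1 mOsm/kg

Calculated osmolality = 2·Na + glucose/18 + BUN/2.8 + ethanol/3.7
= 2·139 + 125/18 + 8/2.8 + 326/3.7
= 278 + 6.94 + 2.86 + 88.11
= 375.91 mOsm/kg ≈ 375.9 mOsm/kg
Osmolar gap = measured − calculated = 384 − 375.9 = 8.1 mOsm/kg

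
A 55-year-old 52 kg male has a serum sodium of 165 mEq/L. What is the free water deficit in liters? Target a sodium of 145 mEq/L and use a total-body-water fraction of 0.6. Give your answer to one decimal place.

TBW = 0.6 · 52 = 31.2 L
Free water deficit = TBW · (Na/145 − 1)
= 31.2 · (165/145 − 1)
= 31.2 · 0.1379
= 4.3 L

4.3 L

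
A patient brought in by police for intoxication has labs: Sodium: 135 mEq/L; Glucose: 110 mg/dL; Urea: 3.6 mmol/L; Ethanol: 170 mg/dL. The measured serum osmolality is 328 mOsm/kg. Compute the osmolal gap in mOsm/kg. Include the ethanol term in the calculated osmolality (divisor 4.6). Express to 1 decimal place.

Calculated osmolality = 2·Na + glucose/18 + urea + ethanol/4.6
= 2·135 + 110/18 + 3.6 + 170/4.6
= 270 + 6.11 + 3.60 + 36.96
= 316.67 mOsm/kg ≈ 316.7 mOsm/kg
Osmolar gap = measured − calculated = 328 − 316.7 = 11.3 mOsm/kg

11.3 mOsm/kg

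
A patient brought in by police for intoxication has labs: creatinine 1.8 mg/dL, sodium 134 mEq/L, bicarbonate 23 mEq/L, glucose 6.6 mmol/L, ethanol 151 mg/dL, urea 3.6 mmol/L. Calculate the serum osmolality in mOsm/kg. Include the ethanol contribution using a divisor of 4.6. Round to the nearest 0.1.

311.0 mOsm/kg

Calculated osmolality = 2·Na + glucose + urea + ethanol/4.6
= 2·134 + 6.6 + 3.6 + 151/4.6
= 268 + 6.60 + 3.60 + 32.83
= 311.03 mOsm/kg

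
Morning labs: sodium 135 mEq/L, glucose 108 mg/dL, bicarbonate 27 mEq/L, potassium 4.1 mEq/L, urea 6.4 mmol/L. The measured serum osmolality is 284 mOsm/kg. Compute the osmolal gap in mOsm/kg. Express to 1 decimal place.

1.6 mOsm/kg

Calculated osmolality = 2·Na + glucose/18 + urea
= 2·135 + 108/18 + 6.4
= 270 + 6 + 6.40
= 282.4 mOsm/kg ≈ 282.4 mOsm/kg
Osmolar gap = measured − calculated = 284 − 282.4 = 1.6 mOsm/kg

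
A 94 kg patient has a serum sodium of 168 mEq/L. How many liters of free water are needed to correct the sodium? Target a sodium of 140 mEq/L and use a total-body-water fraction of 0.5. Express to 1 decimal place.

TBW = 0.5 · 94 = 47 L
Free water deficit = TBW · (Na/140 − 1)
= 47 · (168/140 − 1)
= 47 · 0.2
= 9.4 L

9.4 L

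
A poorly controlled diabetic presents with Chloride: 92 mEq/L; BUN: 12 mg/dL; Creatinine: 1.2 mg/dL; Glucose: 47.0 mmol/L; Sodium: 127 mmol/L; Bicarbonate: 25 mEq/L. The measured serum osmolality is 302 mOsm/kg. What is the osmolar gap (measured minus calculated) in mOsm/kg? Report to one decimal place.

Calculated osmolality = 2·Na + glucose + BUN/2.8
= 2·127 + 47 + 12/2.8
= 254 + 47 + 4.29
= 305.29 mOsm/kg ≈ 305.3 mOsm/kg
Osmolar gap = measured − calculated = 302 − 305.3 = -3.3 mOsm/kg

-3.3 mOsm/kg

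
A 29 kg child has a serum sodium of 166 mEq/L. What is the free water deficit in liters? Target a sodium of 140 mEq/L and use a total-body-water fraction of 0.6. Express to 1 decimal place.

3.2 L

TBW = 0.6 · 29 = 17.4 L
Free water deficit = TBW · (Na/140 − 1)
= 17.4 · (166/140 − 1)
= 17.4 · 0.1857
= 3.23 L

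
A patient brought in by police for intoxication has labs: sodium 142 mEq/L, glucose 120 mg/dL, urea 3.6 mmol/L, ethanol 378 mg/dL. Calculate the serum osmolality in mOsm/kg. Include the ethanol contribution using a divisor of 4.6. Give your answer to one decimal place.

Calculated osmolality = 2·Na + glucose/18 + urea + ethanol/4.6
= 2·142 + 120/18 + 3.6 + 378/4.6
= 284 + 6.67 + 3.60 + 82.17
= 376.44 mOsm/kg

376.4 mOsm/kg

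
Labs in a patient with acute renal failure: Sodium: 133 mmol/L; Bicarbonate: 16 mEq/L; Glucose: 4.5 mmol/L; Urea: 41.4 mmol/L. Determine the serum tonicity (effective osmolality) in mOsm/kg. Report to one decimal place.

270.5 mOsm/kg

Effective osmolality excludes urea (freely permeant across cell membranes):
2·Na + glucose
= 2·133 + 4.5
= 266 + 4.5
= 270.5 mOsm/kg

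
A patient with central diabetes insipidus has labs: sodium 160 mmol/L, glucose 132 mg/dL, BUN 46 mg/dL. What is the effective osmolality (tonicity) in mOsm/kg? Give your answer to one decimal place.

Effective osmolality excludes urea (freely permeant across cell membranes):
2·Na + glucose/18
= 2·160 + 132/18
= 320 + 7.33
= 327.33 mOsm/kg

327.3 mOsm/kg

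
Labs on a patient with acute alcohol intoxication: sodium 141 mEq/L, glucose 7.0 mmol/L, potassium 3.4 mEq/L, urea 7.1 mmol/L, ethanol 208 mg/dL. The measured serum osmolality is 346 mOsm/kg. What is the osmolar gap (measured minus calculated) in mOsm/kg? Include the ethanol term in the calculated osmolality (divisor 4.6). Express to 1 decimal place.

4.7 mOsm/kg

Calculated osmolality = 2·Na + glucose + urea + ethanol/4.6
= 2·141 + 7 + 7.1 + 208/4.6
= 282 + 7 + 7.10 + 45.22
= 341.32 mOsm/kg ≈ 341.3 mOsm/kg
Osmolar gap = measured − calculated = 346 − 341.3 = 4.7 mOsm/kg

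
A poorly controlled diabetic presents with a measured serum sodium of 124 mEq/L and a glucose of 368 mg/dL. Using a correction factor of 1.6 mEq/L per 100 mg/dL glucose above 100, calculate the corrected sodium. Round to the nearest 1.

Corrected Na = measured Na + 1.6 · (glucose − 100)/100
= 124 + 1.6 · (368 − 100)/100
= 124 + 4.3
= 128.3 mEq/L

128 mEq/L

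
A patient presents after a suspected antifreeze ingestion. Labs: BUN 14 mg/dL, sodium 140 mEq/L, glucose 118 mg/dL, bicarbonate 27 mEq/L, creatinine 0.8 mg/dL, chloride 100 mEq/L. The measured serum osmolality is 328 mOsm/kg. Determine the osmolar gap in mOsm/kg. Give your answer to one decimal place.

Calculated osmolality = 2·Na + glucose/18 + BUN/2.8
= 2·140 + 118/18 + 14/2.8
= 280 + 6.56 + 5
= 291.56 mOsm/kg ≈ 291.6 mOsm/kg
Osmolar gap = measured − calculated = 328 − 291.6 = 36.4 mOsm/kg

36.4 mOsm/kg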